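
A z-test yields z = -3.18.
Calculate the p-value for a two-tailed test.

Answer: p-value ≈ 0.0015

Derivation:
For z = -3.18:
p = 2×P(Z > |-3.18|) = 2×(1 - Φ(3.18)) = 0.0015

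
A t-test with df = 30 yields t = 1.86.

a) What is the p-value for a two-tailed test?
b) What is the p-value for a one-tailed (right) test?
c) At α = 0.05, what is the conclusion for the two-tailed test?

Answer: a) 0.0727, b) 0.0364, c) fail to reject H₀

Derivation:
Using t-distribution with df = 30:
a) Two-tailed: p = 2×P(T > 1.86) = 0.0727
b) One-tailed: p = P(T > 1.86) = 0.0364
c) 0.0727 ≥ 0.05, fail to reject H₀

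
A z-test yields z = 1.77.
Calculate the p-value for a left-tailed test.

For z = 1.77:
p = P(Z < 1.77) = Φ(1.77) = 0.9616

Answer: p-value ≈ 0.9616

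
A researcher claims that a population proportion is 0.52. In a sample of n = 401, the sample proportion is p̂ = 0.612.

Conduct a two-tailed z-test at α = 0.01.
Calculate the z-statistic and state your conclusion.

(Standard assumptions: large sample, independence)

Answer: z = 3.6875, reject H₀

Derivation:
H₀: p = 0.52, H₁: p ≠ 0.52
Standard error: SE = √(p₀(1-p₀)/n) = √(0.52×0.48/401) = 0.024949
z-statistic: z = (p̂ - p₀)/SE = (0.612 - 0.52)/0.024949 = 3.6875
Critical value: z_0.005 = ±2.576
p-value = 0.0002
Decision: reject H₀ at α = 0.01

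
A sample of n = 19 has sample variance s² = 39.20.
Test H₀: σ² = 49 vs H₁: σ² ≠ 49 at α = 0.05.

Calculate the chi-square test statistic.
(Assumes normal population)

Answer: χ² = 14.4000, fail to reject H₀

Derivation:
df = n - 1 = 18
χ² = (n-1)s²/σ₀² = 18×39.20/49 = 14.4000
Critical values: χ²_{0.975,18} = 8.231, χ²_{0.025,18} = 31.526
Rejection region: χ² < 8.231 or χ² > 31.526
Decision: fail to reject H₀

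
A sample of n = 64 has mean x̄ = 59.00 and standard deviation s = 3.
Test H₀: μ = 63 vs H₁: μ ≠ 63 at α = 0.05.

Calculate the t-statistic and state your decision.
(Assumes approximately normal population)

df = n - 1 = 63
SE = s/√n = 3/√64 = 0.3750
t = (x̄ - μ₀)/SE = (59.00 - 63)/0.3750 = -10.6667
Critical value: t_{0.025,63} = ±1.998
p-value < 0.0001
Decision: reject H₀

Answer: t = -10.6667, reject H₀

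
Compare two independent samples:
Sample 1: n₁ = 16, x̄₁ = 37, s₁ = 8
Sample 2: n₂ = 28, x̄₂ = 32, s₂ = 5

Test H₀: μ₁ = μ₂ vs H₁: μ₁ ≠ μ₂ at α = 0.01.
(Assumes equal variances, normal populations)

Pooled variance: s²_p = [15×8² + 27×5²]/(42) = 38.9286
s_p = 6.2393
SE = s_p×√(1/n₁ + 1/n₂) = 6.2393×√(1/16 + 1/28) = 1.9553
t = (x̄₁ - x̄₂)/SE = (37 - 32)/1.9553 = 2.5572
df = 42, t-critical = ±2.698
Decision: fail to reject H₀

Answer: t = 2.5572, fail to reject H₀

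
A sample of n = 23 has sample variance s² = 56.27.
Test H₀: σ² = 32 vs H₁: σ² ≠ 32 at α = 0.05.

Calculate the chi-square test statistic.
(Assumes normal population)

Answer: χ² = 38.6856, reject H₀

Derivation:
df = n - 1 = 22
χ² = (n-1)s²/σ₀² = 22×56.27/32 = 38.6856
Critical values: χ²_{0.975,22} = 10.982, χ²_{0.025,22} = 36.781
Rejection region: χ² < 10.982 or χ² > 36.781
Decision: reject H₀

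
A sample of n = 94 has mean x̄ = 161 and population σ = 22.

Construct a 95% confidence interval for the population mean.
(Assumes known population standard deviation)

Confidence level: 95%, α = 0.05
z_0.025 = 1.960
SE = σ/√n = 22/√94 = 2.2691
Margin of error = 1.960 × 2.2691 = 4.4474
CI: x̄ ± margin = 161 ± 4.4474
CI: (156.5526, 165.4474)

Answer: (156.5526, 165.4474)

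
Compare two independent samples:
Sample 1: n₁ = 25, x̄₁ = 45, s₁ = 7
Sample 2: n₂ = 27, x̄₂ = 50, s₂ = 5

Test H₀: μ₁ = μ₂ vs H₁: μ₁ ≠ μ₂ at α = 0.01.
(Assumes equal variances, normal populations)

Answer: t = -2.9810, reject H₀

Derivation:
Pooled variance: s²_p = [24×7² + 26×5²]/(50) = 36.5200
s_p = 6.0432
SE = s_p×√(1/n₁ + 1/n₂) = 6.0432×√(1/25 + 1/27) = 1.6773
t = (x̄₁ - x̄₂)/SE = (45 - 50)/1.6773 = -2.9810
df = 50, t-critical = ±2.678
Decision: reject H₀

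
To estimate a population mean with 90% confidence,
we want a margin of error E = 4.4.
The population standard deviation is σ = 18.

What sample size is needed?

Answer: n = 46

Derivation:
z_0.05 = 1.645
n = (z×σ/E)² = (1.645×18/4.4)²
n = 45.2868
Round up: n = 46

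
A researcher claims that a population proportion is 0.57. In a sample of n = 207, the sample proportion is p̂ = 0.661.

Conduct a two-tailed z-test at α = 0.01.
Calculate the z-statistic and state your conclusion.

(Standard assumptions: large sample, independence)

Answer: z = 2.6446, reject H₀

Derivation:
H₀: p = 0.57, H₁: p ≠ 0.57
Standard error: SE = √(p₀(1-p₀)/n) = √(0.57×0.43/207) = 0.034410
z-statistic: z = (p̂ - p₀)/SE = (0.661 - 0.57)/0.034410 = 2.6446
Critical value: z_0.005 = ±2.576
p-value = 0.0082
Decision: reject H₀ at α = 0.01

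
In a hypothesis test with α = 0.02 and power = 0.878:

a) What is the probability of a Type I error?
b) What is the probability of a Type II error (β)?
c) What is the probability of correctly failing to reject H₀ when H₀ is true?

Answer: a) 0.02, b) 0.122, c) 0.98

Derivation:
a) Type I error probability = α = 0.02
b) Power = P(reject H₀ | H₁ true) = 1 - β = 0.878, so Type II error probability = β = 1 - Power = 0.122
c) P(fail to reject H₀ | H₀ true) = 1 - α = 0.98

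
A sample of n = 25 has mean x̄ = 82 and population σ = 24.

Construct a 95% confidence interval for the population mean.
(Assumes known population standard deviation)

Confidence level: 95%, α = 0.05
z_0.025 = 1.960
SE = σ/√n = 24/√25 = 4.8000
Margin of error = 1.960 × 4.8000 = 9.4080
CI: x̄ ± margin = 82 ± 9.4080
CI: (72.5920, 91.4080)

Answer: (72.5920, 91.4080)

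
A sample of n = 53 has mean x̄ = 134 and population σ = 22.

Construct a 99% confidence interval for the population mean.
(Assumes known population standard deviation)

Answer: (126.2156, 141.7844)

Derivation:
Confidence level: 99%, α = 0.01
z_0.005 = 2.576
SE = σ/√n = 22/√53 = 3.0219
Margin of error = 2.576 × 3.0219 = 7.7844
CI: x̄ ± margin = 134 ± 7.7844
CI: (126.2156, 141.7844)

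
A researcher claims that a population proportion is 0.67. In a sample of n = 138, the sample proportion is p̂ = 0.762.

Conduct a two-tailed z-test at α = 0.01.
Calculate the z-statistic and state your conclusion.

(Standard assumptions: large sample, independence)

H₀: p = 0.67, H₁: p ≠ 0.67
Standard error: SE = √(p₀(1-p₀)/n) = √(0.67×0.33/138) = 0.040027
z-statistic: z = (p̂ - p₀)/SE = (0.762 - 0.67)/0.040027 = 2.2984
Critical value: z_0.005 = ±2.576
p-value = 0.0215
Decision: fail to reject H₀ at α = 0.01

Answer: z = 2.2984, fail to reject H₀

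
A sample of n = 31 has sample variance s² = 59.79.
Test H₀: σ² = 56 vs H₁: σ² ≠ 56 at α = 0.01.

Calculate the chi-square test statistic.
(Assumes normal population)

Answer: χ² = 32.0304, fail to reject H₀

Derivation:
df = n - 1 = 30
χ² = (n-1)s²/σ₀² = 30×59.79/56 = 32.0304
Critical values: χ²_{0.995,30} = 13.787, χ²_{0.005,30} = 53.672
Rejection region: χ² < 13.787 or χ² > 53.672
Decision: fail to reject H₀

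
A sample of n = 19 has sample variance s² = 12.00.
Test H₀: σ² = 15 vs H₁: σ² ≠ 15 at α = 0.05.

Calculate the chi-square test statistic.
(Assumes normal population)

df = n - 1 = 18
χ² = (n-1)s²/σ₀² = 18×12.00/15 = 14.4000
Critical values: χ²_{0.975,18} = 8.231, χ²_{0.025,18} = 31.526
Rejection region: χ² < 8.231 or χ² > 31.526
Decision: fail to reject H₀

Answer: χ² = 14.4000, fail to reject H₀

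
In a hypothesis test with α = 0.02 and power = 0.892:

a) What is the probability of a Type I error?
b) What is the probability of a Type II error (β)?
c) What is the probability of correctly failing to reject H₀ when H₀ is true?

Answer: a) 0.02, b) 0.108, c) 0.98

Derivation:
a) Type I error probability = α = 0.02
b) Power = P(reject H₀ | H₁ true) = 1 - β = 0.892, so Type II error probability = β = 1 - Power = 0.108
c) P(fail to reject H₀ | H₀ true) = 1 - α = 0.98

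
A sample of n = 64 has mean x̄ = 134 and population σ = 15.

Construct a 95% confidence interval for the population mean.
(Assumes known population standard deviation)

Answer: (130.3250, 137.6750)

Derivation:
Confidence level: 95%, α = 0.05
z_0.025 = 1.960
SE = σ/√n = 15/√64 = 1.8750
Margin of error = 1.960 × 1.8750 = 3.6750
CI: x̄ ± margin = 134 ± 3.6750
CI: (130.3250, 137.6750)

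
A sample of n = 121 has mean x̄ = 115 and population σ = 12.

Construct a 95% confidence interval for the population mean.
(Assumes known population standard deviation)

Confidence level: 95%, α = 0.05
z_0.025 = 1.960
SE = σ/√n = 12/√121 = 1.0909
Margin of error = 1.960 × 1.0909 = 2.1382
CI: x̄ ± margin = 115 ± 2.1382
CI: (112.8618, 117.1382)

Answer: (112.8618, 117.1382)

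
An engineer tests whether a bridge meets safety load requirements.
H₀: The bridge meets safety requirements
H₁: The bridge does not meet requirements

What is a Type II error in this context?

Type I error: rejecting H₀ when it is actually true (false positive).
Type II error: failing to reject H₀ when H₁ is actually true (false negative).

Answer: Declaring an unsafe bridge to be safe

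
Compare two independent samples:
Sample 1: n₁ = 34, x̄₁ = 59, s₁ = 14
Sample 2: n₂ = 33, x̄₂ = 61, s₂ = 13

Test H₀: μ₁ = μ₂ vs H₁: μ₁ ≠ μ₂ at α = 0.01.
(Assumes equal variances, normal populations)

Pooled variance: s²_p = [33×14² + 32×13²]/(65) = 182.7077
s_p = 13.5169
SE = s_p×√(1/n₁ + 1/n₂) = 13.5169×√(1/34 + 1/33) = 3.3031
t = (x̄₁ - x̄₂)/SE = (59 - 61)/3.3031 = -0.6055
df = 65, t-critical = ±2.654
Decision: fail to reject H₀

Answer: t = -0.6055, fail to reject H₀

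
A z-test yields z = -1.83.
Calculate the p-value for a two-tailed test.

Answer: p-value ≈ 0.0672

Derivation:
For z = -1.83:
p = 2×P(Z > |-1.83|) = 2×(1 - Φ(1.83)) = 0.0672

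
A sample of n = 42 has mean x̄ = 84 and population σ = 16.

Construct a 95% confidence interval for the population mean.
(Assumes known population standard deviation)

Answer: (79.1610, 88.8390)

Derivation:
Confidence level: 95%, α = 0.05
z_0.025 = 1.960
SE = σ/√n = 16/√42 = 2.4689
Margin of error = 1.960 × 2.4689 = 4.8390
CI: x̄ ± margin = 84 ± 4.8390
CI: (79.1610, 88.8390)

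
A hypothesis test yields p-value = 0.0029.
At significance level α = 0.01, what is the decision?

Compare p-value to α:
0.0029 < 0.01
Decision: reject H₀

Answer: reject H₀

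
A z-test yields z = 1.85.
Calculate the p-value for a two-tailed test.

For z = 1.85:
p = 2×P(Z > |1.85|) = 2×(1 - Φ(1.85)) = 0.0643

Answer: p-value ≈ 0.0643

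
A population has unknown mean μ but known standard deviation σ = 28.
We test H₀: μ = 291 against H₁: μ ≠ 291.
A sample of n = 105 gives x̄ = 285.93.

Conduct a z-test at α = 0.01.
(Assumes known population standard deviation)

Standard error: SE = σ/√n = 28/√105 = 2.7325
z-statistic: z = (x̄ - μ₀)/SE = (285.93 - 291)/2.7325 = -1.8554
Critical value: ±2.576
p-value = 0.0635
Decision: fail to reject H₀

Answer: z = -1.8554, fail to reject H₀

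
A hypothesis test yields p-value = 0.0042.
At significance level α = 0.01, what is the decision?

Answer: reject H₀

Derivation:
Compare p-value to α:
0.0042 < 0.01
Decision: reject H₀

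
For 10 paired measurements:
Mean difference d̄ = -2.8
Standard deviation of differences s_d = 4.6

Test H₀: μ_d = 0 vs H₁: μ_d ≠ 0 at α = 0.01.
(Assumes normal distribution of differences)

df = n - 1 = 9
SE = s_d/√n = 4.6/√10 = 1.4546
t = d̄/SE = -2.8/1.4546 = -1.9249
Critical value: t_{0.005,9} = ±3.250
p-value ≈ 0.0864
Decision: fail to reject H₀

Answer: t = -1.9249, fail to reject H₀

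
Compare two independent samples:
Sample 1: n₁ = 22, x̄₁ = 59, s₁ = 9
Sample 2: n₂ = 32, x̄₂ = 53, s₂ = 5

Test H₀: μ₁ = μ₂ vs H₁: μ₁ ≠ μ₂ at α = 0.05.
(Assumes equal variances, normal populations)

Pooled variance: s²_p = [21×9² + 31×5²]/(52) = 47.6154
s_p = 6.9004
SE = s_p×√(1/n₁ + 1/n₂) = 6.9004×√(1/22 + 1/32) = 1.9111
t = (x̄₁ - x̄₂)/SE = (59 - 53)/1.9111 = 3.1396
df = 52, t-critical = ±2.007
Decision: reject H₀

Answer: t = 3.1396, reject H₀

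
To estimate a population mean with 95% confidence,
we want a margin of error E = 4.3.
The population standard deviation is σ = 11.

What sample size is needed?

Answer: n = 26

Derivation:
z_0.025 = 1.960
n = (z×σ/E)² = (1.960×11/4.3)²
n = 25.1397
Round up: n = 26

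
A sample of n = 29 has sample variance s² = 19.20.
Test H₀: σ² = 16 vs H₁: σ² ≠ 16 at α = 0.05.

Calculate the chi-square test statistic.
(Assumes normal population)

Answer: χ² = 33.6000, fail to reject H₀

Derivation:
df = n - 1 = 28
χ² = (n-1)s²/σ₀² = 28×19.20/16 = 33.6000
Critical values: χ²_{0.975,28} = 15.308, χ²_{0.025,28} = 44.461
Rejection region: χ² < 15.308 or χ² > 44.461
Decision: fail to reject H₀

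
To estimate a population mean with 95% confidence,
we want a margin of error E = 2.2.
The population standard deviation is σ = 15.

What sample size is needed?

Answer: n = 179

Derivation:
z_0.025 = 1.960
n = (z×σ/E)² = (1.960×15/2.2)²
n = 178.5868
Round up: n = 179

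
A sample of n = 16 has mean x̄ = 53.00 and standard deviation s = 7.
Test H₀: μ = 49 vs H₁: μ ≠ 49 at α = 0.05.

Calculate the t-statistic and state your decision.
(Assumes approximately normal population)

df = n - 1 = 15
SE = s/√n = 7/√16 = 1.7500
t = (x̄ - μ₀)/SE = (53.00 - 49)/1.7500 = 2.2857
Critical value: t_{0.025,15} = ±2.131
p-value ≈ 0.0372
Decision: reject H₀

Answer: t = 2.2857, reject H₀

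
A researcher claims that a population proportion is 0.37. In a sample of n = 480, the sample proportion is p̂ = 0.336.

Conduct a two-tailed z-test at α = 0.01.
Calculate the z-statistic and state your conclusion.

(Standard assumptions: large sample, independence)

Answer: z = -1.5429, fail to reject H₀

Derivation:
H₀: p = 0.37, H₁: p ≠ 0.37
Standard error: SE = √(p₀(1-p₀)/n) = √(0.37×0.63/480) = 0.022037
z-statistic: z = (p̂ - p₀)/SE = (0.336 - 0.37)/0.022037 = -1.5429
Critical value: z_0.005 = ±2.576
p-value = 0.1229
Decision: fail to reject H₀ at α = 0.01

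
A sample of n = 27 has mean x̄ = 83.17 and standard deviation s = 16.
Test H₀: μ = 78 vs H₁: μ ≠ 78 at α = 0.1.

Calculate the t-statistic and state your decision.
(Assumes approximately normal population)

df = n - 1 = 26
SE = s/√n = 16/√27 = 3.0792
t = (x̄ - μ₀)/SE = (83.17 - 78)/3.0792 = 1.6790
Critical value: t_{0.05,26} = ±1.706
p-value ≈ 0.1051
Decision: fail to reject H₀

Answer: t = 1.6790, fail to reject H₀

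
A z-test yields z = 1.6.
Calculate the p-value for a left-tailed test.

For z = 1.6:
p = P(Z < 1.6) = Φ(1.6) = 0.9452

Answer: p-value ≈ 0.9452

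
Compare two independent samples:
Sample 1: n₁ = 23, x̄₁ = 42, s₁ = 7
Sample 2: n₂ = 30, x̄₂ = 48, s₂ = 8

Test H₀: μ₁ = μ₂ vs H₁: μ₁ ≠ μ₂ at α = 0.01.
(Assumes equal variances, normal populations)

Pooled variance: s²_p = [22×7² + 29×8²]/(51) = 57.5294
s_p = 7.5848
SE = s_p×√(1/n₁ + 1/n₂) = 7.5848×√(1/23 + 1/30) = 2.1021
t = (x̄₁ - x̄₂)/SE = (42 - 48)/2.1021 = -2.8543
df = 51, t-critical = ±2.676
Decision: reject H₀

Answer: t = -2.8543, reject H₀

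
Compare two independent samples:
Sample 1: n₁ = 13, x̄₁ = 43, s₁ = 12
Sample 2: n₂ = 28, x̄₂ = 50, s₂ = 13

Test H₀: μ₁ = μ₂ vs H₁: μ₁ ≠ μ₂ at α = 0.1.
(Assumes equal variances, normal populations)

Pooled variance: s²_p = [12×12² + 27×13²]/(39) = 161.3077
s_p = 12.7007
SE = s_p×√(1/n₁ + 1/n₂) = 12.7007×√(1/13 + 1/28) = 4.2625
t = (x̄₁ - x̄₂)/SE = (43 - 50)/4.2625 = -1.6422
df = 39, t-critical = ±1.685
Decision: fail to reject H₀

Answer: t = -1.6422, fail to reject H₀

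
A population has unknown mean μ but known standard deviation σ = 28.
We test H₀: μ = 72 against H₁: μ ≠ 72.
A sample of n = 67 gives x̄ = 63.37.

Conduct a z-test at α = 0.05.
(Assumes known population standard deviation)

Answer: z = -2.5229, reject H₀

Derivation:
Standard error: SE = σ/√n = 28/√67 = 3.4207
z-statistic: z = (x̄ - μ₀)/SE = (63.37 - 72)/3.4207 = -2.5229
Critical value: ±1.960
p-value = 0.0116
Decision: reject H₀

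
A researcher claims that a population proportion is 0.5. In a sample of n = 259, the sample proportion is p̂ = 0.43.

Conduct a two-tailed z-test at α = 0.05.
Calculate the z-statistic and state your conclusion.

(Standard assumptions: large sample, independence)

Answer: z = -2.2531, reject H₀

Derivation:
H₀: p = 0.5, H₁: p ≠ 0.5
Standard error: SE = √(p₀(1-p₀)/n) = √(0.5×0.5/259) = 0.031068
z-statistic: z = (p̂ - p₀)/SE = (0.43 - 0.5)/0.031068 = -2.2531
Critical value: z_0.025 = ±1.960
p-value = 0.0243
Decision: reject H₀ at α = 0.05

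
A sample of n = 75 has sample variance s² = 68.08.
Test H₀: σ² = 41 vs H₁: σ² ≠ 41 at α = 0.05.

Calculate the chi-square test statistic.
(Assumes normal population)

Answer: χ² = 122.8761, reject H₀

Derivation:
df = n - 1 = 74
χ² = (n-1)s²/σ₀² = 74×68.08/41 = 122.8761
Critical values: χ²_{0.975,74} = 52.103, χ²_{0.025,74} = 99.678
Rejection region: χ² < 52.103 or χ² > 99.678
Decision: reject H₀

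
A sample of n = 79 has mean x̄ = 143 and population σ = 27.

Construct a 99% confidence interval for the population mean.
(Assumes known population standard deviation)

Answer: (135.1749, 150.8251)

Derivation:
Confidence level: 99%, α = 0.01
z_0.005 = 2.576
SE = σ/√n = 27/√79 = 3.0377
Margin of error = 2.576 × 3.0377 = 7.8251
CI: x̄ ± margin = 143 ± 7.8251
CI: (135.1749, 150.8251)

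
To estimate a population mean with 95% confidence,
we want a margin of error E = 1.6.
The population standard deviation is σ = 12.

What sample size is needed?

Answer: n = 217

Derivation:
z_0.025 = 1.960
n = (z×σ/E)² = (1.960×12/1.6)²
n = 216.0900
Round up: n = 217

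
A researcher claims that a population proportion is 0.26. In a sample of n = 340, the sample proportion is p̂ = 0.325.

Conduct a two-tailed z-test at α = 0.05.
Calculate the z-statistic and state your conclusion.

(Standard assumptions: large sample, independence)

H₀: p = 0.26, H₁: p ≠ 0.26
Standard error: SE = √(p₀(1-p₀)/n) = √(0.26×0.74/340) = 0.023788
z-statistic: z = (p̂ - p₀)/SE = (0.325 - 0.26)/0.023788 = 2.7325
Critical value: z_0.025 = ±1.960
p-value = 0.0063
Decision: reject H₀ at α = 0.05

Answer: z = 2.7325, reject H₀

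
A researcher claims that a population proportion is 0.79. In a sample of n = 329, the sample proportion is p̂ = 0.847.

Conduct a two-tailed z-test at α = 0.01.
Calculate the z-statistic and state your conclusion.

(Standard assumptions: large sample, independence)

H₀: p = 0.79, H₁: p ≠ 0.79
Standard error: SE = √(p₀(1-p₀)/n) = √(0.79×0.21/329) = 0.022456
z-statistic: z = (p̂ - p₀)/SE = (0.847 - 0.79)/0.022456 = 2.5383
Critical value: z_0.005 = ±2.576
p-value = 0.0111
Decision: fail to reject H₀ at α = 0.01

Answer: z = 2.5383, fail to reject H₀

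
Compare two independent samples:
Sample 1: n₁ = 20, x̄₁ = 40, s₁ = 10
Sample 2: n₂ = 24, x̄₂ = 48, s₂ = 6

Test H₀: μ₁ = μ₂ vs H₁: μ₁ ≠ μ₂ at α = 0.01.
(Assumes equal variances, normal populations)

Answer: t = -3.2786, reject H₀

Derivation:
Pooled variance: s²_p = [19×10² + 23×6²]/(42) = 64.9524
s_p = 8.0593
SE = s_p×√(1/n₁ + 1/n₂) = 8.0593×√(1/20 + 1/24) = 2.4401
t = (x̄₁ - x̄₂)/SE = (40 - 48)/2.4401 = -3.2786
df = 42, t-critical = ±2.698
Decision: reject H₀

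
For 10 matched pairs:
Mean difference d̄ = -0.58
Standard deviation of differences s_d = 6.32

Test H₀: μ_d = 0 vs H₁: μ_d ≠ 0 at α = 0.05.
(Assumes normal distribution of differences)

Answer: t = -0.2902, fail to reject H₀

Derivation:
df = n - 1 = 9
SE = s_d/√n = 6.32/√10 = 1.9986
t = d̄/SE = -0.58/1.9986 = -0.2902
Critical value: t_{0.025,9} = ±2.262
p-value ≈ 0.7782
Decision: fail to reject H₀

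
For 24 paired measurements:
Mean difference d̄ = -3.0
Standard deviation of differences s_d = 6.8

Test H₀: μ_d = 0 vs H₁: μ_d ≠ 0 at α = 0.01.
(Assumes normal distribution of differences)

df = n - 1 = 23
SE = s_d/√n = 6.8/√24 = 1.3880
t = d̄/SE = -3.0/1.3880 = -2.1614
Critical value: t_{0.005,23} = ±2.807
p-value ≈ 0.0413
Decision: fail to reject H₀

Answer: t = -2.1614, fail to reject H₀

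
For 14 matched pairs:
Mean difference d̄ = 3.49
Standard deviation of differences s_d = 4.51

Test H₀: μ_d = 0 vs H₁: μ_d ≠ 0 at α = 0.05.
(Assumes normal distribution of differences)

df = n - 1 = 13
SE = s_d/√n = 4.51/√14 = 1.2053
t = d̄/SE = 3.49/1.2053 = 2.8955
Critical value: t_{0.025,13} = ±2.160
p-value ≈ 0.0125
Decision: reject H₀

Answer: t = 2.8955, reject H₀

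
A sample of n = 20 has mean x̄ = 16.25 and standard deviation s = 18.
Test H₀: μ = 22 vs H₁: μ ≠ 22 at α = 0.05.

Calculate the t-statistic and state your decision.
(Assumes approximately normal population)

df = n - 1 = 19
SE = s/√n = 18/√20 = 4.0249
t = (x̄ - μ₀)/SE = (16.25 - 22)/4.0249 = -1.4286
Critical value: t_{0.025,19} = ±2.093
p-value ≈ 0.1694
Decision: fail to reject H₀

Answer: t = -1.4286, fail to reject H₀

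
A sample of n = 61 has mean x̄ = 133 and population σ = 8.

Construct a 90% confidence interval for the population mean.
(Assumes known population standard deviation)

Answer: (131.3150, 134.6850)

Derivation:
Confidence level: 90%, α = 0.1
z_0.05 = 1.645
SE = σ/√n = 8/√61 = 1.0243
Margin of error = 1.645 × 1.0243 = 1.6850
CI: x̄ ± margin = 133 ± 1.6850
CI: (131.3150, 134.6850)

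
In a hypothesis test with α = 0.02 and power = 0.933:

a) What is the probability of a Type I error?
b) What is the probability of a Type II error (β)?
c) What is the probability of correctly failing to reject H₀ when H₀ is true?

a) Type I error probability = α = 0.02
b) Power = P(reject H₀ | H₁ true) = 1 - β = 0.933, so Type II error probability = β = 1 - Power = 0.067
c) P(fail to reject H₀ | H₀ true) = 1 - α = 0.98

Answer: a) 0.02, b) 0.067, c) 0.98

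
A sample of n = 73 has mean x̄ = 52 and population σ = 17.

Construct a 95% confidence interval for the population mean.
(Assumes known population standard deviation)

Confidence level: 95%, α = 0.05
z_0.025 = 1.960
SE = σ/√n = 17/√73 = 1.9897
Margin of error = 1.960 × 1.9897 = 3.8998
CI: x̄ ± margin = 52 ± 3.8998
CI: (48.1002, 55.8998)

Answer: (48.1002, 55.8998)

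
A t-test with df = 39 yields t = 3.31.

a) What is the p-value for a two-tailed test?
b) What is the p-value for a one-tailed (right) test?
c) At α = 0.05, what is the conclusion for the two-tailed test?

Using t-distribution with df = 39:
a) Two-tailed: p = 2×P(T > 3.31) = 0.0020
b) One-tailed: p = P(T > 3.31) = 0.0010
c) 0.0020 < 0.05, reject H₀

Answer: a) 0.0020, b) 0.0010, c) reject H₀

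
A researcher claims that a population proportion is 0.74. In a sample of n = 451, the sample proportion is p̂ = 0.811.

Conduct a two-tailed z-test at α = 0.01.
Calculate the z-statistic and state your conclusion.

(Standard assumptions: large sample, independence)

H₀: p = 0.74, H₁: p ≠ 0.74
Standard error: SE = √(p₀(1-p₀)/n) = √(0.74×0.26/451) = 0.020654
z-statistic: z = (p̂ - p₀)/SE = (0.811 - 0.74)/0.020654 = 3.4376
Critical value: z_0.005 = ±2.576
p-value = 0.0006
Decision: reject H₀ at α = 0.01

Answer: z = 3.4376, reject H₀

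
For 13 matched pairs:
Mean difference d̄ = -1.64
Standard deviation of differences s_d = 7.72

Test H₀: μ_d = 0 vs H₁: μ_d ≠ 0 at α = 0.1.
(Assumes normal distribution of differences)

Answer: t = -0.7660, fail to reject H₀

Derivation:
df = n - 1 = 12
SE = s_d/√n = 7.72/√13 = 2.1411
t = d̄/SE = -1.64/2.1411 = -0.7660
Critical value: t_{0.05,12} = ±1.782
p-value ≈ 0.4585
Decision: fail to reject H₀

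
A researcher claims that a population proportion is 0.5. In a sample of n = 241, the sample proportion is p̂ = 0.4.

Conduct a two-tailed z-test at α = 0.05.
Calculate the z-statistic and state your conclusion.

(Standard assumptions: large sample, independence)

Answer: z = -3.1048, reject H₀

Derivation:
H₀: p = 0.5, H₁: p ≠ 0.5
Standard error: SE = √(p₀(1-p₀)/n) = √(0.5×0.5/241) = 0.032208
z-statistic: z = (p̂ - p₀)/SE = (0.4 - 0.5)/0.032208 = -3.1048
Critical value: z_0.025 = ±1.960
p-value = 0.0019
Decision: reject H₀ at α = 0.05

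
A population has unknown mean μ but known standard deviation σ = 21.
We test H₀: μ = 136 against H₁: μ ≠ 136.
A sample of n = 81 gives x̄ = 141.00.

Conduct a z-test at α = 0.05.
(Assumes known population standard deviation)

Answer: z = 2.1429, reject H₀

Derivation:
Standard error: SE = σ/√n = 21/√81 = 2.3333
z-statistic: z = (x̄ - μ₀)/SE = (141.00 - 136)/2.3333 = 2.1429
Critical value: ±1.960
p-value = 0.0321
Decision: reject H₀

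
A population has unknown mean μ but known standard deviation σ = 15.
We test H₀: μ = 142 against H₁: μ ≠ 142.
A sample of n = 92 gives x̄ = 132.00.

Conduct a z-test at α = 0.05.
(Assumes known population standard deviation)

Standard error: SE = σ/√n = 15/√92 = 1.5639
z-statistic: z = (x̄ - μ₀)/SE = (132.00 - 142)/1.5639 = -6.3943
Critical value: ±1.960
p-value < 0.0001
Decision: reject H₀

Answer: z = -6.3943, reject H₀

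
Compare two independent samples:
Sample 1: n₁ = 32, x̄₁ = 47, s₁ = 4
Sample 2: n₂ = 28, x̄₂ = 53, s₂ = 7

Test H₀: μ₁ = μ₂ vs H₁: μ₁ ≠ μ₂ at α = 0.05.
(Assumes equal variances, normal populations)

Answer: t = -4.1402, reject H₀

Derivation:
Pooled variance: s²_p = [31×4² + 27×7²]/(58) = 31.3621
s_p = 5.6002
SE = s_p×√(1/n₁ + 1/n₂) = 5.6002×√(1/32 + 1/28) = 1.4492
t = (x̄₁ - x̄₂)/SE = (47 - 53)/1.4492 = -4.1402
df = 58, t-critical = ±2.002
Decision: reject H₀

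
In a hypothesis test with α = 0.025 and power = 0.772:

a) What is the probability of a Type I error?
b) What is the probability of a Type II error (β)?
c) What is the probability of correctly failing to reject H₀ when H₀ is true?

a) Type I error probability = α = 0.025
b) Power = P(reject H₀ | H₁ true) = 1 - β = 0.772, so Type II error probability = β = 1 - Power = 0.228
c) P(fail to reject H₀ | H₀ true) = 1 - α = 0.975

Answer: a) 0.025, b) 0.228, c) 0.975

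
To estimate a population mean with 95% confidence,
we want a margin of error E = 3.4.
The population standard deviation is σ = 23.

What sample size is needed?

Answer: n = 176

Derivation:
z_0.025 = 1.960
n = (z×σ/E)² = (1.960×23/3.4)²
n = 175.7964
Round up: n = 176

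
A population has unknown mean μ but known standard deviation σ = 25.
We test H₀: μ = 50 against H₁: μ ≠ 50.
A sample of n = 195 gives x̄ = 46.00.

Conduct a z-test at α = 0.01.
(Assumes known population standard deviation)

Standard error: SE = σ/√n = 25/√195 = 1.7903
z-statistic: z = (x̄ - μ₀)/SE = (46.00 - 50)/1.7903 = -2.2343
Critical value: ±2.576
p-value = 0.0255
Decision: fail to reject H₀

Answer: z = -2.2343, fail to reject H₀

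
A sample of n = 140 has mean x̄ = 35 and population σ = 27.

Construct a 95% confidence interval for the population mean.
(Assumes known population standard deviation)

Answer: (30.5275, 39.4725)

Derivation:
Confidence level: 95%, α = 0.05
z_0.025 = 1.960
SE = σ/√n = 27/√140 = 2.2819
Margin of error = 1.960 × 2.2819 = 4.4725
CI: x̄ ± margin = 35 ± 4.4725
CI: (30.5275, 39.4725)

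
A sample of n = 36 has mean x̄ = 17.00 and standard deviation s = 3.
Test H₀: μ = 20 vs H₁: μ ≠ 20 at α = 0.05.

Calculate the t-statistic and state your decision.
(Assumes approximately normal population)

df = n - 1 = 35
SE = s/√n = 3/√36 = 0.5000
t = (x̄ - μ₀)/SE = (17.00 - 20)/0.5000 = -6.0000
Critical value: t_{0.025,35} = ±2.030
p-value < 0.0001
Decision: reject H₀

Answer: t = -6.0000, reject H₀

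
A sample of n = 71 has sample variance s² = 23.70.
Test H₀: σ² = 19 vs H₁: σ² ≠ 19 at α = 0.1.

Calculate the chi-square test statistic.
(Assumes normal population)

Answer: χ² = 87.3158, fail to reject H₀

Derivation:
df = n - 1 = 70
χ² = (n-1)s²/σ₀² = 70×23.70/19 = 87.3158
Critical values: χ²_{0.95,70} = 51.739, χ²_{0.05,70} = 90.531
Rejection region: χ² < 51.739 or χ² > 90.531
Decision: fail to reject H₀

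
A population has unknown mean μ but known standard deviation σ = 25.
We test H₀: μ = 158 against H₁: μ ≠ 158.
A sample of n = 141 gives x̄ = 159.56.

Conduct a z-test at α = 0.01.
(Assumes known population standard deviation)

Standard error: SE = σ/√n = 25/√141 = 2.1054
z-statistic: z = (x̄ - μ₀)/SE = (159.56 - 158)/2.1054 = 0.7410
Critical value: ±2.576
p-value = 0.4587
Decision: fail to reject H₀

Answer: z = 0.7410, fail to reject H₀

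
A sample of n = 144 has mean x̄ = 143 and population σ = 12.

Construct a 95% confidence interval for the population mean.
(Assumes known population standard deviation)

Answer: (141.0400, 144.9600)

Derivation:
Confidence level: 95%, α = 0.05
z_0.025 = 1.960
SE = σ/√n = 12/√144 = 1.0000
Margin of error = 1.960 × 1.0000 = 1.9600
CI: x̄ ± margin = 143 ± 1.9600
CI: (141.0400, 144.9600)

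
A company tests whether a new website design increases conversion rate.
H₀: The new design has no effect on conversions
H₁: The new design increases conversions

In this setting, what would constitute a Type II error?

Type I error (α): Rejecting H₀ when H₀ is true
Type II error (β): Failing to reject H₀ when H₁ is true

Answer: Keeping the old design when the new one would have increased conversions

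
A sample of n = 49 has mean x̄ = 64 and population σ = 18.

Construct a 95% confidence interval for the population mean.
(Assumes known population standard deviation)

Answer: (58.9601, 69.0399)

Derivation:
Confidence level: 95%, α = 0.05
z_0.025 = 1.960
SE = σ/√n = 18/√49 = 2.5714
Margin of error = 1.960 × 2.5714 = 5.0399
CI: x̄ ± margin = 64 ± 5.0399
CI: (58.9601, 69.0399)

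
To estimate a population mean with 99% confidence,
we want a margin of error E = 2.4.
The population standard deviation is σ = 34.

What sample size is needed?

z_0.005 = 2.576
n = (z×σ/E)² = (2.576×34/2.4)²
n = 1331.7634
Round up: n = 1332

Answer: n = 1332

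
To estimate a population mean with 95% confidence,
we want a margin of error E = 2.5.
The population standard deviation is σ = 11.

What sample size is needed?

Answer: n = 75

Derivation:
z_0.025 = 1.960
n = (z×σ/E)² = (1.960×11/2.5)²
n = 74.3734
Round up: n = 75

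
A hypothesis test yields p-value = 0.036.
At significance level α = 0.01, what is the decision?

Compare p-value to α:
0.036 ≥ 0.01
Decision: fail to reject H₀

Answer: fail to reject H₀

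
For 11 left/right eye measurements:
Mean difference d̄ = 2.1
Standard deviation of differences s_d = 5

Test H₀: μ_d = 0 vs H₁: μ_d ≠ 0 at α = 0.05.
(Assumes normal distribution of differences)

Answer: t = 1.3929, fail to reject H₀

Derivation:
df = n - 1 = 10
SE = s_d/√n = 5/√11 = 1.5076
t = d̄/SE = 2.1/1.5076 = 1.3929
Critical value: t_{0.025,10} = ±2.228
p-value ≈ 0.1938
Decision: fail to reject H₀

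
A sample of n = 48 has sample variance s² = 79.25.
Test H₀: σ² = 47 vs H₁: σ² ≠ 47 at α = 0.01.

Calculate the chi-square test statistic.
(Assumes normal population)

df = n - 1 = 47
χ² = (n-1)s²/σ₀² = 47×79.25/47 = 79.2500
Critical values: χ²_{0.995,47} = 25.775, χ²_{0.005,47} = 75.704
Rejection region: χ² < 25.775 or χ² > 75.704
Decision: reject H₀

Answer: χ² = 79.2500, reject H₀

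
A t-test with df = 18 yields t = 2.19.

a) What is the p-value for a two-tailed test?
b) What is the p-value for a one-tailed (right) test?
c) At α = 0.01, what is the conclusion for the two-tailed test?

Answer: a) 0.0419, b) 0.0210, c) fail to reject H₀

Derivation:
Using t-distribution with df = 18:
a) Two-tailed: p = 2×P(T > 2.19) = 0.0419
b) One-tailed: p = P(T > 2.19) = 0.0210
c) 0.0419 ≥ 0.01, fail to reject H₀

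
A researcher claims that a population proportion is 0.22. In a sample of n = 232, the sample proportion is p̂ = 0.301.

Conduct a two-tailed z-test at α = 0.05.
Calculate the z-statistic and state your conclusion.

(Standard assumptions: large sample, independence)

Answer: z = 2.9783, reject H₀

Derivation:
H₀: p = 0.22, H₁: p ≠ 0.22
Standard error: SE = √(p₀(1-p₀)/n) = √(0.22×0.78/232) = 0.027197
z-statistic: z = (p̂ - p₀)/SE = (0.301 - 0.22)/0.027197 = 2.9783
Critical value: z_0.025 = ±1.960
p-value = 0.0029
Decision: reject H₀ at α = 0.05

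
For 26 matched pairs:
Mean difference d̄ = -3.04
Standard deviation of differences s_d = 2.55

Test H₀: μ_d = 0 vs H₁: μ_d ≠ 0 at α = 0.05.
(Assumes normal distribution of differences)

Answer: t = -6.0788, reject H₀

Derivation:
df = n - 1 = 25
SE = s_d/√n = 2.55/√26 = 0.5001
t = d̄/SE = -3.04/0.5001 = -6.0788
Critical value: t_{0.025,25} = ±2.060
p-value < 0.0001
Decision: reject H₀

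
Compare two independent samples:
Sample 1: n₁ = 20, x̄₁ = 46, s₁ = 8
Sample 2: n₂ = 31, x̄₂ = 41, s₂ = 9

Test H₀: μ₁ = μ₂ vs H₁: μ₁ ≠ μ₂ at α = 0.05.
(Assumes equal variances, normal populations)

Answer: t = 2.0210, reject H₀

Derivation:
Pooled variance: s²_p = [19×8² + 30×9²]/(49) = 74.4082
s_p = 8.6260
SE = s_p×√(1/n₁ + 1/n₂) = 8.6260×√(1/20 + 1/31) = 2.4740
t = (x̄₁ - x̄₂)/SE = (46 - 41)/2.4740 = 2.0210
df = 49, t-critical = ±2.010
Decision: reject H₀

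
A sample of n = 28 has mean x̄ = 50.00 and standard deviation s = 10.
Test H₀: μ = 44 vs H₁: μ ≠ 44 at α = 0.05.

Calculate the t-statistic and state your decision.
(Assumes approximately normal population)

df = n - 1 = 27
SE = s/√n = 10/√28 = 1.8898
t = (x̄ - μ₀)/SE = (50.00 - 44)/1.8898 = 3.1749
Critical value: t_{0.025,27} = ±2.052
p-value ≈ 0.0037
Decision: reject H₀

Answer: t = 3.1749, reject H₀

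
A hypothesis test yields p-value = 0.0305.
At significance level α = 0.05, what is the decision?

Compare p-value to α:
0.0305 < 0.05
Decision: reject H₀

Answer: reject H₀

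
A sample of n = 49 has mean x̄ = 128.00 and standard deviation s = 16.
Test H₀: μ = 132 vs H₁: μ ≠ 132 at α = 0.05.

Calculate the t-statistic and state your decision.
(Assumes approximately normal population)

Answer: t = -1.7500, fail to reject H₀

Derivation:
df = n - 1 = 48
SE = s/√n = 16/√49 = 2.2857
t = (x̄ - μ₀)/SE = (128.00 - 132)/2.2857 = -1.7500
Critical value: t_{0.025,48} = ±2.011
p-value ≈ 0.0865
Decision: fail to reject H₀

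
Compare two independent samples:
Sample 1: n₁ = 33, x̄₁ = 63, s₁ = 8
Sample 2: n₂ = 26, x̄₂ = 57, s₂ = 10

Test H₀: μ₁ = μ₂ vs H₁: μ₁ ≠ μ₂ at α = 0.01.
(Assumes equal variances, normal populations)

Pooled variance: s²_p = [32×8² + 25×10²]/(57) = 79.7895
s_p = 8.9325
SE = s_p×√(1/n₁ + 1/n₂) = 8.9325×√(1/33 + 1/26) = 2.3424
t = (x̄₁ - x̄₂)/SE = (63 - 57)/2.3424 = 2.5615
df = 57, t-critical = ±2.665
Decision: fail to reject H₀

Answer: t = 2.5615, fail to reject H₀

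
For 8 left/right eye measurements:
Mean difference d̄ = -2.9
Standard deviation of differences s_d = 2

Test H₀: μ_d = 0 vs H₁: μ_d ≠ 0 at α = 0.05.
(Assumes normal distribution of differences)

Answer: t = -4.1013, reject H₀

Derivation:
df = n - 1 = 7
SE = s_d/√n = 2/√8 = 0.7071
t = d̄/SE = -2.9/0.7071 = -4.1013
Critical value: t_{0.025,7} = ±2.365
p-value ≈ 0.0046
Decision: reject H₀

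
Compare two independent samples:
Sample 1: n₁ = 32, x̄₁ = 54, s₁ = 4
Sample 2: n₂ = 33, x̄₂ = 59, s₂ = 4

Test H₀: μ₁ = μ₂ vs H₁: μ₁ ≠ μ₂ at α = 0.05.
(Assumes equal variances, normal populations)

Answer: t = -5.0383, reject H₀

Derivation:
Pooled variance: s²_p = [31×4² + 32×4²]/(63) = 16.0000
s_p = 4.0000
SE = s_p×√(1/n₁ + 1/n₂) = 4.0000×√(1/32 + 1/33) = 0.9924
t = (x̄₁ - x̄₂)/SE = (54 - 59)/0.9924 = -5.0383
df = 63, t-critical = ±1.998
Decision: reject H₀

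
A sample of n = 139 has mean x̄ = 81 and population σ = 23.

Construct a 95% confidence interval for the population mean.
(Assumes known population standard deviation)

Confidence level: 95%, α = 0.05
z_0.025 = 1.960
SE = σ/√n = 23/√139 = 1.9508
Margin of error = 1.960 × 1.9508 = 3.8236
CI: x̄ ± margin = 81 ± 3.8236
CI: (77.1764, 84.8236)

Answer: (77.1764, 84.8236)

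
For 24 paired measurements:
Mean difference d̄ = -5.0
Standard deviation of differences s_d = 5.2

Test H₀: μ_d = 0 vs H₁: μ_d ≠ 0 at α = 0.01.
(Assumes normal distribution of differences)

df = n - 1 = 23
SE = s_d/√n = 5.2/√24 = 1.0614
t = d̄/SE = -5.0/1.0614 = -4.7108
Critical value: t_{0.005,23} = ±2.807
p-value ≈ 0.0001
Decision: reject H₀

Answer: t = -4.7108, reject H₀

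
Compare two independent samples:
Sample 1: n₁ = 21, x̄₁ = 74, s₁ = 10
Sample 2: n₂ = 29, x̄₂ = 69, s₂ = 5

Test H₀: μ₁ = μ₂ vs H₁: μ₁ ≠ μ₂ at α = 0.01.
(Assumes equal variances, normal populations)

Pooled variance: s²_p = [20×10² + 28×5²]/(48) = 56.2500
s_p = 7.5000
SE = s_p×√(1/n₁ + 1/n₂) = 7.5000×√(1/21 + 1/29) = 2.1490
t = (x̄₁ - x̄₂)/SE = (74 - 69)/2.1490 = 2.3267
df = 48, t-critical = ±2.682
Decision: fail to reject H₀

Answer: t = 2.3267, fail to reject H₀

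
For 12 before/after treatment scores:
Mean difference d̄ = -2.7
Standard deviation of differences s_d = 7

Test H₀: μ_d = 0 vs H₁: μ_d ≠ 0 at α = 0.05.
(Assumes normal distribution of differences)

Answer: t = -1.3362, fail to reject H₀

Derivation:
df = n - 1 = 11
SE = s_d/√n = 7/√12 = 2.0207
t = d̄/SE = -2.7/2.0207 = -1.3362
Critical value: t_{0.025,11} = ±2.201
p-value ≈ 0.2085
Decision: fail to reject H₀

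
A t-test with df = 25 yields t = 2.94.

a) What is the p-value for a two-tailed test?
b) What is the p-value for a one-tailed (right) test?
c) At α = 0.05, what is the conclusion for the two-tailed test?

Using t-distribution with df = 25:
a) Two-tailed: p = 2×P(T > 2.94) = 0.0070
b) One-tailed: p = P(T > 2.94) = 0.0035
c) 0.0070 < 0.05, reject H₀

Answer: a) 0.0070, b) 0.0035, c) reject H₀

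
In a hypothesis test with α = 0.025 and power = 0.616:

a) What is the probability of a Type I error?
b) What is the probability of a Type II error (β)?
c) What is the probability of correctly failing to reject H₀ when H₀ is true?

Answer: a) 0.025, b) 0.384, c) 0.975

Derivation:
a) Type I error probability = α = 0.025
b) Power = P(reject H₀ | H₁ true) = 1 - β = 0.616, so Type II error probability = β = 1 - Power = 0.384
c) P(fail to reject H₀ | H₀ true) = 1 - α = 0.975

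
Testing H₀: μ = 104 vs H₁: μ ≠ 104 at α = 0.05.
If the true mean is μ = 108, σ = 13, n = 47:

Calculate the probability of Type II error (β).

SE = σ/√n = 13/√47 = 1.8962
Critical values: μ₀ ± z_0.025×SE = 104 ± 1.960×1.8962
Acceptance region: (100.2834, 107.7166)
Under H₁ (μ = 108): z_high = (107.7166 - 108)/1.8962 = -0.1495, z_low = (100.2834 - 108)/1.8962 = -4.0695
β = P(not reject | H₁) = Φ(-0.1495) - Φ(-4.0695) ≈ 0.4406

Answer: β ≈ 0.4406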